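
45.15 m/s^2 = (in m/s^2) 45.15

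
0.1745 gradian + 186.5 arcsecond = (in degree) 0.2089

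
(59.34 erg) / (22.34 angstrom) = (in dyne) 2.656e+08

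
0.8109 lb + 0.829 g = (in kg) 0.3686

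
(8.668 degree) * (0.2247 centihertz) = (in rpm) 0.003246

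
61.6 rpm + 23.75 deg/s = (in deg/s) 393.4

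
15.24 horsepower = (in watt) 1.136e+04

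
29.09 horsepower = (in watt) 2.169e+04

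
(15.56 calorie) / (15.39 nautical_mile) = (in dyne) 228.4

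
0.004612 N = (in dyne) 461.2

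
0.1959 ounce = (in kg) 0.005554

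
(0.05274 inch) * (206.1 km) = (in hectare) 0.02761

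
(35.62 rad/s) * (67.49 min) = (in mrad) 1.442e+08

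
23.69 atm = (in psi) 348.1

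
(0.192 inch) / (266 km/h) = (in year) 2.093e-12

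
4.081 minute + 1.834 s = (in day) 0.002855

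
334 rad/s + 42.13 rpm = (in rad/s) 338.4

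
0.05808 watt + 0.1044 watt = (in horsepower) 0.0002179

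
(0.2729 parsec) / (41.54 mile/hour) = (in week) 7.498e+08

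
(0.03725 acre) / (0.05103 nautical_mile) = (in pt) 4521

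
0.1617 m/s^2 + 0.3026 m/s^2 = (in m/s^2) 0.4643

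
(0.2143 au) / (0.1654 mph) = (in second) 4.336e+11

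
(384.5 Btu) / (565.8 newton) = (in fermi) 7.17e+17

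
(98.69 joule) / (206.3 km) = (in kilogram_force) 4.878e-05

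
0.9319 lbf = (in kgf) 0.4227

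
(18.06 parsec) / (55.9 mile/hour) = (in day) 2.581e+11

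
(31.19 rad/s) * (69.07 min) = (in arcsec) 2.666e+10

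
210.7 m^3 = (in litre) 2.107e+05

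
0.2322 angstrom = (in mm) 2.322e-08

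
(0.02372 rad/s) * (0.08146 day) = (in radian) 166.9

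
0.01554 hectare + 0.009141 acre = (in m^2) 192.4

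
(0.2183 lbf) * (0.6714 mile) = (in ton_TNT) 2.508e-07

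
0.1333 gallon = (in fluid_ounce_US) 17.06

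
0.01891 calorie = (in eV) 4.938e+17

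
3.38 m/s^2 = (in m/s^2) 3.38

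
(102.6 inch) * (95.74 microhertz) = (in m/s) 0.0002495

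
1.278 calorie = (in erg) 5.347e+07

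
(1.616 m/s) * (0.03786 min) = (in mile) 0.002281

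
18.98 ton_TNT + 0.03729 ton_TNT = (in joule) 7.957e+10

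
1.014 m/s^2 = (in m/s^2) 1.014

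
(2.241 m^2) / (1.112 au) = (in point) 3.819e-08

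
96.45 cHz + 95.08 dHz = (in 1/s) 10.47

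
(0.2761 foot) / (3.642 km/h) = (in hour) 2.311e-05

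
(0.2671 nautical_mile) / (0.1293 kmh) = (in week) 0.02277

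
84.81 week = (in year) 1.626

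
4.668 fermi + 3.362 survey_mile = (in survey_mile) 3.362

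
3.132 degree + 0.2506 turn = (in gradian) 103.7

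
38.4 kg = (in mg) 3.84e+07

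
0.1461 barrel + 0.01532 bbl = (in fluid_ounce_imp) 903.2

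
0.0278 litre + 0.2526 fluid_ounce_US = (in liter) 0.03527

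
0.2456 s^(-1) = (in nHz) 2.456e+08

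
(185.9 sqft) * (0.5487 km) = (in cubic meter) 9476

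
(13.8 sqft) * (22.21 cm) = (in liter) 284.7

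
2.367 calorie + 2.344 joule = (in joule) 12.25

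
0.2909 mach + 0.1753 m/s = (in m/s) 99.23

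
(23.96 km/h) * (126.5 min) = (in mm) 5.052e+07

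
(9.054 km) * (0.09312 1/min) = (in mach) 0.04127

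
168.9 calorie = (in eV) 4.411e+21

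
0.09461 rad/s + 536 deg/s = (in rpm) 90.24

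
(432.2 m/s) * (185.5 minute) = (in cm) 4.81e+08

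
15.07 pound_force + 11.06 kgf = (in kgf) 17.9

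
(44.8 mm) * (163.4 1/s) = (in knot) 14.23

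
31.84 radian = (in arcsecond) 6.567e+06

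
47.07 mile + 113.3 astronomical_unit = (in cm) 1.695e+15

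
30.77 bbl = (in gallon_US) 1292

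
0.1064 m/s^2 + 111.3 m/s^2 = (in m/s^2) 111.4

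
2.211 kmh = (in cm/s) 61.42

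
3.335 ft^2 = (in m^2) 0.3098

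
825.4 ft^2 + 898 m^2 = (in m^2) 974.7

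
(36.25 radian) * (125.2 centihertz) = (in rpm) 433.4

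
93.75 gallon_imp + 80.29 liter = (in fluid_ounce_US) 1.713e+04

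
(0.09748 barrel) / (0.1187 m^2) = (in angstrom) 1.306e+09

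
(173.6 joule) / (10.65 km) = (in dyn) 1630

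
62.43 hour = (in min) 3746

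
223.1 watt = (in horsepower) 0.2992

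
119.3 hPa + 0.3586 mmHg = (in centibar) 11.98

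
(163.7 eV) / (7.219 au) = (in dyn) 2.429e-24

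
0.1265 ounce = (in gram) 3.586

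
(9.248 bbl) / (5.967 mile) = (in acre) 3.783e-08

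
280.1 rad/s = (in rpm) 2675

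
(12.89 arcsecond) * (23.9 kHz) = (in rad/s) 1.494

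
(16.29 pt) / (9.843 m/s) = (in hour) 1.622e-07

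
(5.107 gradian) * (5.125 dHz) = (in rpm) 0.3926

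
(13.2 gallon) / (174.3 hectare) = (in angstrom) 286.7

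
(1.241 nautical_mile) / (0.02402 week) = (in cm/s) 15.82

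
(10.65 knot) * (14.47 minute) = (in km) 4.757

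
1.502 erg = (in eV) 9.375e+11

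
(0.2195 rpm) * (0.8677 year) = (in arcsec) 1.297e+11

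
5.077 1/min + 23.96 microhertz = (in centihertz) 8.464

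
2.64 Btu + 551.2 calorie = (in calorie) 1217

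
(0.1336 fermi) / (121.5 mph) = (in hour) 6.833e-22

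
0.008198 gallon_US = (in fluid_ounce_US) 1.049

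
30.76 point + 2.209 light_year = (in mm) 2.09e+19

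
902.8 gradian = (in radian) 14.18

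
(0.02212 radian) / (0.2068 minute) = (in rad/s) 0.001783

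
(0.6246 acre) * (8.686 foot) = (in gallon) 1.768e+06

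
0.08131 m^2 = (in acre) 2.009e-05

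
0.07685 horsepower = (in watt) 57.31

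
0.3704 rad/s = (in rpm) 3.537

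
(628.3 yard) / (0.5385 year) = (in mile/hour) 7.568e-05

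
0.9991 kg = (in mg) 9.991e+05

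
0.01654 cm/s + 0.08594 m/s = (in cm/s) 8.611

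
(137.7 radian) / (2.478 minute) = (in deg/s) 53.06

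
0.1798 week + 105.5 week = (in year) 2.027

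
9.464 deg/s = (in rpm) 1.577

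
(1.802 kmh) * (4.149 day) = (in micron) 1.794e+11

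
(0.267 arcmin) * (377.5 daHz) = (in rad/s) 0.2932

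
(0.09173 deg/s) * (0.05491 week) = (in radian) 53.17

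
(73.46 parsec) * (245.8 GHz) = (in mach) 1.636e+27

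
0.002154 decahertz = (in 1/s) 0.02154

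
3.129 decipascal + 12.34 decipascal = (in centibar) 0.001547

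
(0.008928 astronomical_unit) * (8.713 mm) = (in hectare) 1164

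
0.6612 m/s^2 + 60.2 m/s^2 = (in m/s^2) 60.86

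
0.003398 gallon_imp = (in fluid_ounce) 0.5223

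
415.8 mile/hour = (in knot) 361.3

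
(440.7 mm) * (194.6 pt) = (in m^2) 0.03025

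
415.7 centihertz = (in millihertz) 4157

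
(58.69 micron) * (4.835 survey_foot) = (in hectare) 8.649e-09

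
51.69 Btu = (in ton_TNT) 1.303e-05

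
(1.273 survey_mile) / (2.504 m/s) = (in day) 0.00947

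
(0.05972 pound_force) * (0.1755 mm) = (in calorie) 1.114e-05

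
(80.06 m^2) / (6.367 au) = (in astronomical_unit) 5.619e-22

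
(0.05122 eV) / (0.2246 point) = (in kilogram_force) 1.056e-17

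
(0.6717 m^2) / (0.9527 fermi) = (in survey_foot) 2.313e+15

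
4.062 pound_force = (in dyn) 1.807e+06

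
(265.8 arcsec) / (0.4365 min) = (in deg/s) 0.002819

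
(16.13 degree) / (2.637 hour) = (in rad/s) 2.966e-05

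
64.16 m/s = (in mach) 0.1884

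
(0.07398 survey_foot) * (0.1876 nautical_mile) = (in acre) 0.001936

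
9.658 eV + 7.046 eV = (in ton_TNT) 6.396e-28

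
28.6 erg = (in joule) 2.86e-06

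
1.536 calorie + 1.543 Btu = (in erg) 1.634e+10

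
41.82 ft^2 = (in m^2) 3.885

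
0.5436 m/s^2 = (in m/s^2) 0.5436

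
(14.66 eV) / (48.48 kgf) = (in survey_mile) 3.07e-24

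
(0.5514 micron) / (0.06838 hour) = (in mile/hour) 5.011e-09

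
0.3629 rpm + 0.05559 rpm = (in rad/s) 0.04382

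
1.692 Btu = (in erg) 1.785e+10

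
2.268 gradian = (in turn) 0.00567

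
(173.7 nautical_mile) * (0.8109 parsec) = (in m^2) 8.049e+21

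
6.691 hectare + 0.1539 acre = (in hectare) 6.753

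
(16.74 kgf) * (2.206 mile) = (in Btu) 552.4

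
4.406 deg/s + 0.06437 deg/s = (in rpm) 0.7451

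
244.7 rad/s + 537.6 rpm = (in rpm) 2874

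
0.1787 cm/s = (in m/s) 0.001787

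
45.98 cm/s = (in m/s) 0.4598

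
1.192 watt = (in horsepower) 0.001598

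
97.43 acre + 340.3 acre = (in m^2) 1.771e+06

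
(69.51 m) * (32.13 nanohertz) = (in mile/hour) 4.996e-06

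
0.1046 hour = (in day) 0.004358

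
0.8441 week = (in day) 5.909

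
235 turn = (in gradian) 9.4e+04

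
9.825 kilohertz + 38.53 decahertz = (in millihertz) 1.021e+07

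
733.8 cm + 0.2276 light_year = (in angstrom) 2.153e+25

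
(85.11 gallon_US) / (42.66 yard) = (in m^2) 0.008259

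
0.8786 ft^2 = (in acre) 2.017e-05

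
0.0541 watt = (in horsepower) 7.255e-05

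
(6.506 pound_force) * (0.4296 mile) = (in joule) 2.001e+04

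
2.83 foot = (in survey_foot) 2.83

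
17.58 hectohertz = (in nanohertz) 1.758e+12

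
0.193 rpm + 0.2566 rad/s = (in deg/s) 15.86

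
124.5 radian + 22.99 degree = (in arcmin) 4.294e+05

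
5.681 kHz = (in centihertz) 5.681e+05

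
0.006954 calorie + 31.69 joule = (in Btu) 0.03006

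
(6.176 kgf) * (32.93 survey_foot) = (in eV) 3.794e+21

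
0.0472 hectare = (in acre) 0.1166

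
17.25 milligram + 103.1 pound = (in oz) 1650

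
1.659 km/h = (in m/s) 0.4608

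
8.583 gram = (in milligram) 8583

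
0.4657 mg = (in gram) 0.0004657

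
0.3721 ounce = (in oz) 0.3721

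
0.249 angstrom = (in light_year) 2.632e-27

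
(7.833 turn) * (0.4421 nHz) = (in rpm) 2.078e-07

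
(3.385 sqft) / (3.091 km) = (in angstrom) 1.017e+06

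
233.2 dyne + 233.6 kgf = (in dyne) 2.291e+08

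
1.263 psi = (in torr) 65.32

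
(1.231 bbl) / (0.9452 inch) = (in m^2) 8.152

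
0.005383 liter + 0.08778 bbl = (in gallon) 3.688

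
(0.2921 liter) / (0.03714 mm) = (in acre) 0.001943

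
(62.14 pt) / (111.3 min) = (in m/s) 3.283e-06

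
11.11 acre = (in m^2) 4.496e+04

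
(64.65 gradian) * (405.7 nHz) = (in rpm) 3.934e-06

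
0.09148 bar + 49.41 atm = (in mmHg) 3.762e+04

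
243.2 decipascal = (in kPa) 0.02432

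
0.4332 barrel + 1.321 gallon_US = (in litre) 73.87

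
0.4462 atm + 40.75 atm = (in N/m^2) 4.174e+06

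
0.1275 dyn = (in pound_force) 2.866e-07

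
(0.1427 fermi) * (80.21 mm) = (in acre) 2.828e-21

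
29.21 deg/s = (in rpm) 4.868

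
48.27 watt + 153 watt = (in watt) 201.3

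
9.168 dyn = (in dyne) 9.168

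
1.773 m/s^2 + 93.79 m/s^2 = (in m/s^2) 95.56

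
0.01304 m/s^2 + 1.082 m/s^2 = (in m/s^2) 1.095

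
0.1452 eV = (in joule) 2.326e-20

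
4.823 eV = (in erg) 7.727e-12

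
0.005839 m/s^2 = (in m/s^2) 0.005839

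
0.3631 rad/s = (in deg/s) 20.8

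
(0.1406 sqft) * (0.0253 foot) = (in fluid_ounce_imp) 3.545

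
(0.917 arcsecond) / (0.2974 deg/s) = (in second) 0.0008565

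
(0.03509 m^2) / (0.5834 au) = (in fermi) 402.1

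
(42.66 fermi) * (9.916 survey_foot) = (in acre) 3.186e-17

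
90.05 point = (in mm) 31.77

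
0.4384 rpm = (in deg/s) 2.63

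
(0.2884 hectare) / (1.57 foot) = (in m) 6027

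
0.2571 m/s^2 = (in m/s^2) 0.2571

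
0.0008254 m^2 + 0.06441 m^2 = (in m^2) 0.06524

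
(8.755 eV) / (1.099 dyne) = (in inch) 5.025e-12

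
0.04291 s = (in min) 0.0007152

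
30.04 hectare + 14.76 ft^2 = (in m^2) 3.004e+05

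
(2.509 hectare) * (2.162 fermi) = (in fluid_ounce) 1.834e-06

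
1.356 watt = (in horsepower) 0.001818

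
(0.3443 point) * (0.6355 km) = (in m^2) 0.07719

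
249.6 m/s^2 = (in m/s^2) 249.6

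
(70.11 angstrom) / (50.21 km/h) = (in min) 8.378e-12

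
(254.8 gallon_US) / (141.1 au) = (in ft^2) 4.918e-13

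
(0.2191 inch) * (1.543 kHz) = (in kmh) 30.91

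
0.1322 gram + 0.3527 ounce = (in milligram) 1.013e+04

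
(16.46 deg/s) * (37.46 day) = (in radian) 9.298e+05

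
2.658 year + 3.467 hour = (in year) 2.658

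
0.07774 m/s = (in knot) 0.1511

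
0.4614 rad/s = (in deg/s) 26.44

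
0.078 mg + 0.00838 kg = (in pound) 0.01847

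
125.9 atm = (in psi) 1850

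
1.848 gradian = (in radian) 0.02903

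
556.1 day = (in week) 79.44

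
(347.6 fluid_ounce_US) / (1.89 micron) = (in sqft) 5.855e+04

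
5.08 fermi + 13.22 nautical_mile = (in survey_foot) 8.033e+04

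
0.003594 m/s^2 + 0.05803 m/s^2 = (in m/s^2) 0.06162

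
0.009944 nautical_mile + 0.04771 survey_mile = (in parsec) 3.085e-15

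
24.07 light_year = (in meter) 2.277e+17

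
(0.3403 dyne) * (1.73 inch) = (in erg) 1.495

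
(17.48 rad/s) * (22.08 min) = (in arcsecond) 4.777e+09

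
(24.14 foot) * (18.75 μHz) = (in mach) 4.052e-07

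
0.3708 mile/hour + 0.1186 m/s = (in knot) 0.5528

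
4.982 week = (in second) 3.013e+06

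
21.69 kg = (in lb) 47.82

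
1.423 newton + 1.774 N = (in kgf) 0.326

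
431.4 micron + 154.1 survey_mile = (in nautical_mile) 133.9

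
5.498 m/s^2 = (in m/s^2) 5.498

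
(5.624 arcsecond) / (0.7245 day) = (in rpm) 4.159e-09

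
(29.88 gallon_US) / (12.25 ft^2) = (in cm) 9.939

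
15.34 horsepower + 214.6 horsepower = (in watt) 1.715e+05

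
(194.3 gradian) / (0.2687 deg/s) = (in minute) 10.85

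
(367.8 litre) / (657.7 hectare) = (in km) 5.592e-11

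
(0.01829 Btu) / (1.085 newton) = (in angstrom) 1.779e+11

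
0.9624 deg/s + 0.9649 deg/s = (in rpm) 0.3212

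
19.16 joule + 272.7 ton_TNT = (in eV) 7.121e+30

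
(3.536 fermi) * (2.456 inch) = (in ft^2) 2.374e-15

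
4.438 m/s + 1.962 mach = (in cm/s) 6.725e+04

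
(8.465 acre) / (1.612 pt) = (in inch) 2.372e+09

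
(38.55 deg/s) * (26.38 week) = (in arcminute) 3.69e+10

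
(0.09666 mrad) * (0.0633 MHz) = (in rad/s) 6.119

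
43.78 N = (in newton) 43.78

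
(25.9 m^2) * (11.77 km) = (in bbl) 1.917e+06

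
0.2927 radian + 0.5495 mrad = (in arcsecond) 6.049e+04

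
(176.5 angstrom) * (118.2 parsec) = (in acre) 1.591e+07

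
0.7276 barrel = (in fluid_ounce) 3912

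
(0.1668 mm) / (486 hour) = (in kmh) 3.432e-10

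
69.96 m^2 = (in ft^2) 753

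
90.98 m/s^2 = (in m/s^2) 90.98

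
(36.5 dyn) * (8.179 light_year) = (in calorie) 6.75e+12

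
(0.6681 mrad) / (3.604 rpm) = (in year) 5.613e-11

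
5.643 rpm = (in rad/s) 0.5909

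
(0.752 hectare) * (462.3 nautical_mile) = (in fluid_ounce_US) 2.177e+14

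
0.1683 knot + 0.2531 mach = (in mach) 0.2534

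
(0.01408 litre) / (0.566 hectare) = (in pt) 7.052e-06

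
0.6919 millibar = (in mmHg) 0.519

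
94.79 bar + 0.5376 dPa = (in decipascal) 9.479e+07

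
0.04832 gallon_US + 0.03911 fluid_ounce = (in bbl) 0.001158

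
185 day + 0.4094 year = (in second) 2.889e+07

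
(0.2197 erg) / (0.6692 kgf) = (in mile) 2.08e-12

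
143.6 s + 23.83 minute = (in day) 0.01821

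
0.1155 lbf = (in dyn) 5.138e+04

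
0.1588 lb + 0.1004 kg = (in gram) 172.4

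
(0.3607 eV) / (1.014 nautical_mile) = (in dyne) 3.077e-18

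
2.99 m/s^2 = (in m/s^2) 2.99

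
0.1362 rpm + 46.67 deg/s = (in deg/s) 47.49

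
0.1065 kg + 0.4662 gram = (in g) 107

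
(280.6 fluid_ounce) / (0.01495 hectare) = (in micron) 55.51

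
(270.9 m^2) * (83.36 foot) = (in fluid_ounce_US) 2.327e+08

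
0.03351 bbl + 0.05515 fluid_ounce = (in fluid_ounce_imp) 187.6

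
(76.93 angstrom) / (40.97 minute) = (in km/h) 1.127e-11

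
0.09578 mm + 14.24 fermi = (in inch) 0.003771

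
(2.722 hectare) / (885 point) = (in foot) 2.86e+05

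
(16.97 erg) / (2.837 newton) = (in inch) 2.355e-05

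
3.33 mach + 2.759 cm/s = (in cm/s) 1.134e+05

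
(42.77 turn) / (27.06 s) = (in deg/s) 569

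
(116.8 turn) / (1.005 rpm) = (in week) 0.01153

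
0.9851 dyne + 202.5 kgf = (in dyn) 1.986e+08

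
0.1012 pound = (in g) 45.9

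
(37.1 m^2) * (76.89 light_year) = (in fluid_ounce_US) 9.126e+23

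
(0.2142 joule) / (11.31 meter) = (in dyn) 1894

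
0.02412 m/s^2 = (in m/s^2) 0.02412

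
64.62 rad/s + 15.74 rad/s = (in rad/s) 80.36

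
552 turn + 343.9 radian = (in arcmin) 1.311e+07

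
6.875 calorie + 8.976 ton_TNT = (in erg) 3.756e+17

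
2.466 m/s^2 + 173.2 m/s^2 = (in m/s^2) 175.7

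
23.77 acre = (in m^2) 9.619e+04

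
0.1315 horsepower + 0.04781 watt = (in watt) 98.11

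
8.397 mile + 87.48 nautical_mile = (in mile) 109.1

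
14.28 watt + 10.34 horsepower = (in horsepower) 10.36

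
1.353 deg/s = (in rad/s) 0.02361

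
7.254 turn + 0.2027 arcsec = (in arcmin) 1.567e+05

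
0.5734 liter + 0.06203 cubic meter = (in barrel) 0.3938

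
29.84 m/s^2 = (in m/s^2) 29.84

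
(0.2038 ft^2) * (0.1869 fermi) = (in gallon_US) 9.348e-16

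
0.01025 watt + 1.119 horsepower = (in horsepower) 1.119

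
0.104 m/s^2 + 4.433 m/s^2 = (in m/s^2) 4.537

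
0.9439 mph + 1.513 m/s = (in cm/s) 193.5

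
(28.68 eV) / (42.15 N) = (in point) 3.09e-16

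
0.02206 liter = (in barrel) 0.0001388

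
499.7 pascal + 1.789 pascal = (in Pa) 501.5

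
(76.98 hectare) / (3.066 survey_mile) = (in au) 1.043e-09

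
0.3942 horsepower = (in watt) 294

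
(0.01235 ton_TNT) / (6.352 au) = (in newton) 5.438e-05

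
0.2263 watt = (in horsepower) 0.0003035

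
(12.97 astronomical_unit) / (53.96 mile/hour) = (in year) 2551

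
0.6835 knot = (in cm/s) 35.16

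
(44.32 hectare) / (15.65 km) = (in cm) 2832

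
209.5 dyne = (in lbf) 0.000471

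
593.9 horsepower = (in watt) 4.429e+05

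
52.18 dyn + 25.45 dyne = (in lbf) 0.0001745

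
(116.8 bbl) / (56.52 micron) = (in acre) 81.19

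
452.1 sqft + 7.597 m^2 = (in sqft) 533.9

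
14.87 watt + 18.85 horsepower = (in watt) 1.407e+04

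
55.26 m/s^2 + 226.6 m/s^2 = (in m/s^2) 281.9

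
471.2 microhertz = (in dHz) 0.004712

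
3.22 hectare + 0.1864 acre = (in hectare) 3.295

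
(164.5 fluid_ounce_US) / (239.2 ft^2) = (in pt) 0.6205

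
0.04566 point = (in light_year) 1.703e-21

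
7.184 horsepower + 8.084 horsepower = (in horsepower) 15.27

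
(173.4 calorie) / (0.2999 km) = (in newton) 2.419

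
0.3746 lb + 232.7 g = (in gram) 402.6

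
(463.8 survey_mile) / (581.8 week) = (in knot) 0.004123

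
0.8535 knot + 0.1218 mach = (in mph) 93.75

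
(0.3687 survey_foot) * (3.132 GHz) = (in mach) 1.034e+06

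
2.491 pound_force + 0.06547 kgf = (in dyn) 1.172e+06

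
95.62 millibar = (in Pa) 9562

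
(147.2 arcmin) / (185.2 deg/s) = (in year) 4.201e-10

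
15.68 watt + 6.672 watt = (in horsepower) 0.02997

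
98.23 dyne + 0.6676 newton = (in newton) 0.6686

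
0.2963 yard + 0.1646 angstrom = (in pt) 768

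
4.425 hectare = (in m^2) 4.425e+04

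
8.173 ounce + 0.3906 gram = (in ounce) 8.187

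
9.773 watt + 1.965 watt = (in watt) 11.74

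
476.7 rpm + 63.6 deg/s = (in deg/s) 2924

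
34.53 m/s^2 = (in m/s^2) 34.53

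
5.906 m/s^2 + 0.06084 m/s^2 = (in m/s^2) 5.967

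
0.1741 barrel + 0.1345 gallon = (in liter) 28.19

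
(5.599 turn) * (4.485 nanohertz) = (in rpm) 1.507e-06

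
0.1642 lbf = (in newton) 0.7304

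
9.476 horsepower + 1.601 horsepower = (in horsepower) 11.08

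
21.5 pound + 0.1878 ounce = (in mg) 9.758e+06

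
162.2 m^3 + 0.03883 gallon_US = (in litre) 1.622e+05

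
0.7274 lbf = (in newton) 3.236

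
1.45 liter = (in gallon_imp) 0.319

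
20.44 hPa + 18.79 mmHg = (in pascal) 4549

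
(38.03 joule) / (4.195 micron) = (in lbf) 2.038e+06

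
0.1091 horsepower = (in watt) 81.36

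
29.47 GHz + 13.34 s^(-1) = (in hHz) 2.947e+08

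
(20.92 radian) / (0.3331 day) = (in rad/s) 0.0007269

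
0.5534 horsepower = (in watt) 412.7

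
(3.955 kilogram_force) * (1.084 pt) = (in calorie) 0.003545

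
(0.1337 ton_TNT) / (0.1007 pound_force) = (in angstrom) 1.249e+19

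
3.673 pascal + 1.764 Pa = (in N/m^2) 5.437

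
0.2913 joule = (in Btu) 0.0002761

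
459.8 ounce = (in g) 1.304e+04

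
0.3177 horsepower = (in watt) 236.9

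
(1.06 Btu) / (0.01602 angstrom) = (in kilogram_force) 7.119e+13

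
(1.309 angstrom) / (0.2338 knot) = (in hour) 3.023e-13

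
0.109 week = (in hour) 18.31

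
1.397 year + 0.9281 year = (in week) 121.2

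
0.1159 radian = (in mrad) 115.9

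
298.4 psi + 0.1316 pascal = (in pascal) 2.057e+06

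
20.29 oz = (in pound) 1.268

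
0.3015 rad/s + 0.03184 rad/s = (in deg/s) 19.1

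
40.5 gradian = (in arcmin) 2187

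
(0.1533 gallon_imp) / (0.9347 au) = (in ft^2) 5.365e-14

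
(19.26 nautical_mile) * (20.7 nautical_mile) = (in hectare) 1.367e+05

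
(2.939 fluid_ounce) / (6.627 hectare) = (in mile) 8.15e-13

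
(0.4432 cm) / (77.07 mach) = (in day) 1.955e-12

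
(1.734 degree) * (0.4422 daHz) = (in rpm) 1.278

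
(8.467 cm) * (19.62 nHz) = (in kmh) 5.98e-09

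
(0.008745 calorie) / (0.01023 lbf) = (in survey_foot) 2.638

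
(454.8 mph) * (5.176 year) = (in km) 3.319e+07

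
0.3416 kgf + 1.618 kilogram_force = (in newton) 19.22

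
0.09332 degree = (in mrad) 1.629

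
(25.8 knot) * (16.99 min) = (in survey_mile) 8.407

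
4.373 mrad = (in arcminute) 15.03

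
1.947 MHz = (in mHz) 1.947e+09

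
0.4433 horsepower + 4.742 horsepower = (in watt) 3867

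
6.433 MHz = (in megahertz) 6.433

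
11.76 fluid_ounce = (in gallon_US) 0.09187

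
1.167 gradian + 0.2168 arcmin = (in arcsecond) 3794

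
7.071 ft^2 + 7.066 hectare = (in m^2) 7.066e+04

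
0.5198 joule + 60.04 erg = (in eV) 3.244e+18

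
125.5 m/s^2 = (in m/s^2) 125.5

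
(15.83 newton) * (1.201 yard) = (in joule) 17.38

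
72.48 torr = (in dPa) 9.663e+04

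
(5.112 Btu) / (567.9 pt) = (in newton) 2.692e+04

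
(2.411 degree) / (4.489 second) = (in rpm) 0.08952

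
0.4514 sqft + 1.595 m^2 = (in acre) 0.0004045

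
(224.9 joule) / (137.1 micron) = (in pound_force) 3.688e+05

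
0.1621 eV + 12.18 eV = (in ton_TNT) 4.726e-28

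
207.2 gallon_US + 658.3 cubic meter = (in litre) 6.591e+05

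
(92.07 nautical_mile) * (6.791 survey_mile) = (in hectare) 1.864e+05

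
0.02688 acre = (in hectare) 0.01088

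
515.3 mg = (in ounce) 0.01818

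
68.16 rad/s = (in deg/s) 3905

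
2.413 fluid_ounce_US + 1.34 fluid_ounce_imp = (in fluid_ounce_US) 3.7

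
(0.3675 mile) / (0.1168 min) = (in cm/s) 8439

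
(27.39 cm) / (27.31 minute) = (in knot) 0.0003249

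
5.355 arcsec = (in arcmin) 0.08925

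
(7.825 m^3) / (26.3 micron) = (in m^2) 2.975e+05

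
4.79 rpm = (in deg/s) 28.74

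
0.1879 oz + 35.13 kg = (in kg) 35.14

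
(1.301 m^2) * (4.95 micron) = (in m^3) 6.44e-06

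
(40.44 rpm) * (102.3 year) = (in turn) 2.174e+09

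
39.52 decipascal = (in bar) 3.952e-05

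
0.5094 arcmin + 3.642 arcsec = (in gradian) 0.01056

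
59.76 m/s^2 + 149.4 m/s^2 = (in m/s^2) 209.2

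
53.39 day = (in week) 7.627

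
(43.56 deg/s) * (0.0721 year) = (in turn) 2.751e+05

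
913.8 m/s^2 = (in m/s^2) 913.8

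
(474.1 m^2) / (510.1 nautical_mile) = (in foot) 0.001646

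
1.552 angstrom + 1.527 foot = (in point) 1319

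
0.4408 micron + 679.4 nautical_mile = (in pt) 3.567e+09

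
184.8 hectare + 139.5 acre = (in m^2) 2.413e+06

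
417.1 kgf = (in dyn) 4.09e+08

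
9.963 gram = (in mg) 9963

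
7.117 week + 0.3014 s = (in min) 7.174e+04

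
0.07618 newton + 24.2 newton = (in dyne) 2.428e+06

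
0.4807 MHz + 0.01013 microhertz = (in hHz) 4807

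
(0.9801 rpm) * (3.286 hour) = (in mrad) 1.214e+06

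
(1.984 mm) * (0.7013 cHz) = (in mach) 4.086e-08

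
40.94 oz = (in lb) 2.559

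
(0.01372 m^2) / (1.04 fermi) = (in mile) 8.197e+09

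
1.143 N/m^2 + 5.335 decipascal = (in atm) 1.655e-05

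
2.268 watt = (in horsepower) 0.003041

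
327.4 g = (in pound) 0.7218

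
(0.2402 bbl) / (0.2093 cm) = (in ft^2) 196.4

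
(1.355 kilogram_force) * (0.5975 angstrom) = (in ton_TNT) 1.898e-19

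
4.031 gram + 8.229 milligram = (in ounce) 0.1425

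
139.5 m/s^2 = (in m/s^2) 139.5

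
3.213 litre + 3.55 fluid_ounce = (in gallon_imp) 0.7299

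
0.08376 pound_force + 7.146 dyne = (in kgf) 0.038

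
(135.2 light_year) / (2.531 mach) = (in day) 1.718e+10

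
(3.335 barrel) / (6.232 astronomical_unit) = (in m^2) 5.687e-13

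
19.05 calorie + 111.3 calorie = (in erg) 5.454e+09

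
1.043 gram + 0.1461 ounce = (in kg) 0.005185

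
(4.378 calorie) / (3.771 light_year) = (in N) 5.134e-16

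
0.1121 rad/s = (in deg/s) 6.423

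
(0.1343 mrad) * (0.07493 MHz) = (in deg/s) 576.6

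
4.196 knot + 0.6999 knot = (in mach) 0.007397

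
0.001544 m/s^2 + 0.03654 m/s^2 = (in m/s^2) 0.03808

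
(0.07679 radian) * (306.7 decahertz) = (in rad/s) 235.5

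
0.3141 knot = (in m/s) 0.1616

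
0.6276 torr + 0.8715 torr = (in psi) 0.02899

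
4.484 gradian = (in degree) 4.036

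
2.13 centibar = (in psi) 0.3089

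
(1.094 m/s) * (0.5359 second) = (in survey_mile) 0.0003643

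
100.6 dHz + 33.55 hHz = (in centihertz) 3.365e+05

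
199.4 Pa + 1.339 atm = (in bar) 1.359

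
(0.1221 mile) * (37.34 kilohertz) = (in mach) 2.155e+04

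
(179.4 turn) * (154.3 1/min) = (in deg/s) 1.661e+05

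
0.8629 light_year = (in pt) 2.314e+19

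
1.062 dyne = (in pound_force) 2.387e-06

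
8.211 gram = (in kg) 0.008211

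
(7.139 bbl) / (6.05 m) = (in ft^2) 2.019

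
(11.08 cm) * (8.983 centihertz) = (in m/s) 0.009953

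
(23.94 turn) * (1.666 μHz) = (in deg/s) 0.01436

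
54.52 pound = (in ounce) 872.3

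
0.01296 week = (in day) 0.09072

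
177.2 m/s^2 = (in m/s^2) 177.2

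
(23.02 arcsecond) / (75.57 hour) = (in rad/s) 4.102e-10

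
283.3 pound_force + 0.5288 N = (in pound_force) 283.4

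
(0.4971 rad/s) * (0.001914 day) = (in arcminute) 2.826e+05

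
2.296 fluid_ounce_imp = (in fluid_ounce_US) 2.206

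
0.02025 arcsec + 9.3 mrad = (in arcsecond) 1918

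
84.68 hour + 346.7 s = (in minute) 5087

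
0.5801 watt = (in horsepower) 0.0007779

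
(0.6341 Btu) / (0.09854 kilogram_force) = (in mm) 6.923e+05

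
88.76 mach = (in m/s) 3.022e+04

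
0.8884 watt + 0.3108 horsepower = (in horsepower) 0.312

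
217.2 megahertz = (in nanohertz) 2.172e+17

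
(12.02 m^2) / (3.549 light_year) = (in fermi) 0.358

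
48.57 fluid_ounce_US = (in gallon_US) 0.3795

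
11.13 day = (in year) 0.03049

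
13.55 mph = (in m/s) 6.057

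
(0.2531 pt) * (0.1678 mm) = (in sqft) 1.613e-07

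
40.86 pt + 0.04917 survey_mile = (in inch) 3116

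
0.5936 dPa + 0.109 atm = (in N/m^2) 1.104e+04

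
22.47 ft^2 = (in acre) 0.0005158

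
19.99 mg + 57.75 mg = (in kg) 7.774e-05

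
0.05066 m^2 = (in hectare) 5.066e-06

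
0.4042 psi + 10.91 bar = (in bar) 10.94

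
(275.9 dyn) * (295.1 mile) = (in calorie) 313.2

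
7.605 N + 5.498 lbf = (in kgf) 3.269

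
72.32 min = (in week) 0.007175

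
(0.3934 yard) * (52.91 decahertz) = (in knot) 370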